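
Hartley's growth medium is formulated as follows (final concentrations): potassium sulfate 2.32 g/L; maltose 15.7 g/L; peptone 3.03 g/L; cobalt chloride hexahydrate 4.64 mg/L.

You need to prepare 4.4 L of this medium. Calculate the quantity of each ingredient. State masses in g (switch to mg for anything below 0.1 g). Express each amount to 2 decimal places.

potassium sulfate 10.21 g; maltose 69.08 g; peptone 13.33 g; cobalt chloride hexahydrate 20.42 mg

Working volume: 4.4 L.
potassium sulfate: 2.32 g/L × 4.4 L = 10.21 g
maltose: 15.7 g/L × 4.4 L = 69.08 g
peptone: 3.03 g/L × 4.4 L = 13.33 g
cobalt chloride hexahydrate: 4.64 mg/L × 4.4 L = 20.42 mg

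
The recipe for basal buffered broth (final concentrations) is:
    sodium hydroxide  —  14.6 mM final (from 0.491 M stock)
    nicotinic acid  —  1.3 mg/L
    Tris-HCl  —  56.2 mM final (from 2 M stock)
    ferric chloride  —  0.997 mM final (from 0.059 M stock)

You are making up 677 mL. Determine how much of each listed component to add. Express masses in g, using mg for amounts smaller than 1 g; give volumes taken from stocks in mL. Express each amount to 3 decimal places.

Scale factor relative to 1 L: 0.677.
sodium hydroxide: C1V1 = C2V2 → 14.6 mM × 677 mL ÷ 491 mM = 20.131 mL
nicotinic acid: 1.3 mg/L × 0.677 L = 0.880 mg
Tris-HCl: dilute stock: 56.2 mM × 677 mL ÷ 2000 mM = 19.024 mL
ferric chloride: V = C2·V2/C1 = 0.997 mM × 677 mL ÷ 59 mM = 11.440 mL

sodium hydroxide 20.131 mL; nicotinic acid 0.880 mg; Tris-HCl 19.024 mL; ferric chloride 11.440 mL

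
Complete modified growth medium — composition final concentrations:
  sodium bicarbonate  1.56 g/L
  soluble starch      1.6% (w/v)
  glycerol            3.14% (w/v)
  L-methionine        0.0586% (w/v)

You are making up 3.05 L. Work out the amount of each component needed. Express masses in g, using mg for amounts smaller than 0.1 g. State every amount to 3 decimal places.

Working volume: 3.05 L.
sodium bicarbonate: 1.56 g/L × 3.05 L = 4.758 g
soluble starch: 1.6 g per 100 mL × 3050 mL ÷ 100 = 48.800 g
glycerol: 3.14 g per 100 mL × 3050 mL ÷ 100 = 95.770 g
L-methionine: 0.0586% w/v = 0.586 g/L → 0.586 × 3.05 L = 1.787 g

sodium bicarbonate 4.758 g; soluble starch 48.800 g; glycerol 95.770 g; L-methionine 1.787 g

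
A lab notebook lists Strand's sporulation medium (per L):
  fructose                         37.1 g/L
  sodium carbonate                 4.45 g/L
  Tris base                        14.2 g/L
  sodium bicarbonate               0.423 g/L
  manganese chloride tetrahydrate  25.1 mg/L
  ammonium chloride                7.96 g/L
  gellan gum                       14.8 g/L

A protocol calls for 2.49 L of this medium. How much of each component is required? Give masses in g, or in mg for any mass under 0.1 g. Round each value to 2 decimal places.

fructose 92.38 g; sodium carbonate 11.08 g; Tris base 35.36 g; sodium bicarbonate 1.05 g; manganese chloride tetrahydrate 62.50 mg; ammonium chloride 19.82 g; gellan gum 36.85 g

Scale factor relative to 1 L: 2.49.
fructose: 37.1 g/L × 2.49 L = 92.38 g
sodium carbonate: 4.45 g/L × 2.49 L = 11.08 g
Tris base: 14.2 g/L × 2.49 L = 35.36 g
sodium bicarbonate: 0.423 g/L × 2.49 L = 1.05 g
manganese chloride tetrahydrate: 25.1 mg/L × 2.49 L = 62.50 mg
ammonium chloride: 7.96 g/L × 2.49 L = 19.82 g
gellan gum: 14.8 g/L × 2.49 L = 36.85 g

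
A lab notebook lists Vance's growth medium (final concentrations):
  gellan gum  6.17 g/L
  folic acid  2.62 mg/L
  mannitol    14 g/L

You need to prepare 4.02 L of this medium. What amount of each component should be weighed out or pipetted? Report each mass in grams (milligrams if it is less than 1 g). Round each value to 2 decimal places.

gellan gum 24.80 g; folic acid 10.53 mg; mannitol 56.28 g

Scale factor relative to 1 L: 4.02.
gellan gum: 6.17 g/L × 4.02 L = 24.80 g
folic acid: 2.62 mg/L × 4.02 L = 10.53 mg
mannitol: 14 g/L × 4.02 L = 56.28 g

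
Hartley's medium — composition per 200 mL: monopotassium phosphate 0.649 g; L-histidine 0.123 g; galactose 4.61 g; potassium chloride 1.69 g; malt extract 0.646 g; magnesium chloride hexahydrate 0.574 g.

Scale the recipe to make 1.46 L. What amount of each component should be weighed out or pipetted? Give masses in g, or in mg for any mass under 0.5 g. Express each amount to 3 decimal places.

monopotassium phosphate 4.738 g; L-histidine 0.898 g; galactose 33.653 g; potassium chloride 12.337 g; malt extract 4.716 g; magnesium chloride hexahydrate 4.190 g

Scale factor = 1460 mL / 200 mL = 7.3.
monopotassium phosphate: 0.649 g × (1460 mL / 200 mL) = 4.738 g
L-histidine: 0.123 g × (1460 mL / 200 mL) = 0.898 g
galactose: 4.61 g × (1460 mL / 200 mL) = 33.653 g
potassium chloride: 1.69 g × (1460 mL / 200 mL) = 12.337 g
malt extract: 0.646 g × (1460 mL / 200 mL) = 4.716 g
magnesium chloride hexahydrate: 0.574 g × (1460 mL / 200 mL) = 4.190 g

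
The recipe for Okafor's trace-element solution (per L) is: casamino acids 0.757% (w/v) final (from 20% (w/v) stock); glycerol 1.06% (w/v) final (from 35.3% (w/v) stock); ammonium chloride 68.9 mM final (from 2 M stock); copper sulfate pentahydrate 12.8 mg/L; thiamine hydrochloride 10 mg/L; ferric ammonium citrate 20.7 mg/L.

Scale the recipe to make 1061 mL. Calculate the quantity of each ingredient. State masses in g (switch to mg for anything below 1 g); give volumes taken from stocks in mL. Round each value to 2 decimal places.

casamino acids 40.16 mL; glycerol 31.86 mL; ammonium chloride 36.55 mL; copper sulfate pentahydrate 13.58 mg; thiamine hydrochloride 10.61 mg; ferric ammonium citrate 21.96 mg

Target volume = 1061 mL = 1.061 L.
casamino acids: C1V1 = C2V2 → 0.757% ÷ 20% × 1061 mL = 40.16 mL
glycerol: C1V1 = C2V2 → 1.06% ÷ 35.3% × 1061 mL = 31.86 mL
ammonium chloride: dilute stock: 68.9 mM × 1061 mL ÷ 2000 mM = 36.55 mL
copper sulfate pentahydrate: 12.8 mg/L × 1.061 L = 13.58 mg
thiamine hydrochloride: 10 mg/L × 1.061 L = 10.61 mg
ferric ammonium citrate: 20.7 mg/L × 1.061 L = 21.96 mg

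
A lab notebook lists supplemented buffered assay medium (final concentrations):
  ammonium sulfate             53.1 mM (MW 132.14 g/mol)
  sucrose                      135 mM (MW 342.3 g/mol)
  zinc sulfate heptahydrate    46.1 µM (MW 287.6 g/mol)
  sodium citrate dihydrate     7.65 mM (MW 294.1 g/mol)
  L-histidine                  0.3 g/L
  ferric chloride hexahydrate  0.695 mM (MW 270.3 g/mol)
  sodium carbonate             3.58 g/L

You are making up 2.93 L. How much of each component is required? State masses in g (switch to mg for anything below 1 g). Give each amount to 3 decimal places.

ammonium sulfate 20.559 g; sucrose 135.397 g; zinc sulfate heptahydrate 38.847 mg; sodium citrate dihydrate 6.592 g; L-histidine 879.000 mg; ferric chloride hexahydrate 550.425 mg; sodium carbonate 10.489 g

Working volume: 2.93 L.
ammonium sulfate: 53.1 mmol/L × 132.14 g/mol × 2.93 L ÷ 1000 = 20.559 g
sucrose: 135 mmol/L × 342.3 g/mol × 2.93 L ÷ 1000 = 135.397 g
zinc sulfate heptahydrate: 46.1 µmol/L × 287.6 g/mol × 2.93 L ÷ 1000 = 38.847 mg
sodium citrate dihydrate: 7.65 mmol/L × 294.1 g/mol × 2.93 L ÷ 1000 = 6.592 g
L-histidine: 0.3 g/L × 2.93 L = 0.879 g = 879.000 mg
ferric chloride hexahydrate: 0.695 mmol/L × 270.3 mg/mmol × 2.93 L = 550.425 mg
sodium carbonate: 3.58 g/L × 2.93 L = 10.489 g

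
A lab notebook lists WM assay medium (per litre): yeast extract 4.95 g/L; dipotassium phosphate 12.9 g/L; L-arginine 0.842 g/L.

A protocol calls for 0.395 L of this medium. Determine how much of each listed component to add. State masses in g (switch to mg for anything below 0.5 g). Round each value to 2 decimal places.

Working volume: 0.395 L.
yeast extract: 4.95 g/L × 0.395 L = 1.96 g
dipotassium phosphate: 12.9 g/L × 0.395 L = 5.10 g
L-arginine: 0.842 g/L × 0.395 L = 0.33259 g = 332.59 mg

yeast extract 1.96 g; dipotassium phosphate 5.10 g; L-arginine 332.59 mg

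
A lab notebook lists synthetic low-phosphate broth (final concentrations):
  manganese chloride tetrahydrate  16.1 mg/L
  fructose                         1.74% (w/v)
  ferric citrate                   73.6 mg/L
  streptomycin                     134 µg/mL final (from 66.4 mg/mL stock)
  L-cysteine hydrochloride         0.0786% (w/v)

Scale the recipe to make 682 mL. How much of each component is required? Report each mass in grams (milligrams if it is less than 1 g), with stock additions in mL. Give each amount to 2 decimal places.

manganese chloride tetrahydrate 10.98 mg; fructose 11.87 g; ferric citrate 50.20 mg; streptomycin 1.38 mL; L-cysteine hydrochloride 536.05 mg

Target volume = 682 mL = 0.682 L.
manganese chloride tetrahydrate: 16.1 mg/L × 0.682 L = 10.98 mg
fructose: 1.74% w/v = 17.4 g/L → 17.4 × 0.682 L = 11.87 g
ferric citrate: 73.6 mg/L × 0.682 L = 50.20 mg
streptomycin: dilute stock: 134 µg/mL × 682 mL ÷ 66400 µg/mL = 1.38 mL
L-cysteine hydrochloride: 0.0786% w/v = 0.786 g/L → 0.786 × 0.682 L = 0.536052 g = 536.05 mg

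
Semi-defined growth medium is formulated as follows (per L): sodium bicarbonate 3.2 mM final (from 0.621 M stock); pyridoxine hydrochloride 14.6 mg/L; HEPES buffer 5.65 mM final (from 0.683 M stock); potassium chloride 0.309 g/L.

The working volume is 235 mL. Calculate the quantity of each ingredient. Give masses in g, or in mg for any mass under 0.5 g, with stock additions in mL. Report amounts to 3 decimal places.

Target volume = 235 mL = 0.235 L.
sodium bicarbonate: dilute stock: 3.2 mM × 235 mL ÷ 621 mM = 1.211 mL
pyridoxine hydrochloride: 14.6 mg/L × 0.235 L = 3.431 mg
HEPES buffer: dilute stock: 5.65 mM × 235 mL ÷ 683 mM = 1.944 mL
potassium chloride: 0.309 g/L × 0.235 L = 0.072615 g = 72.615 mg

sodium bicarbonate 1.211 mL; pyridoxine hydrochloride 3.431 mg; HEPES buffer 1.944 mL; potassium chloride 72.615 mg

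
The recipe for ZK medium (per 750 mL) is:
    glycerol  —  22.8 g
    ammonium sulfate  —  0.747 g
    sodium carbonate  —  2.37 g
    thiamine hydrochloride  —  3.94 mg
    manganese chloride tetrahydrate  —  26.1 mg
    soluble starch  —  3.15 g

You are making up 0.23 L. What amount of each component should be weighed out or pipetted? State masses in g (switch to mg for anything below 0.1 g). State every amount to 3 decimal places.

Ratio of target to recipe volume: 230 / 750 = 0.306667.
glycerol: 22.8 g × (230 mL / 750 mL) = 6.992 g
ammonium sulfate: 0.747 g × (230 mL / 750 mL) = 0.229 g
sodium carbonate: 2.37 g × (230 mL / 750 mL) = 0.727 g
thiamine hydrochloride: 3.94 mg × (230 mL / 750 mL) = 1.208 mg
manganese chloride tetrahydrate: 26.1 mg × (230 mL / 750 mL) = 8.004 mg
soluble starch: 3.15 g × (230 mL / 750 mL) = 0.966 g

glycerol 6.992 g; ammonium sulfate 0.229 g; sodium carbonate 0.727 g; thiamine hydrochloride 1.208 mg; manganese chloride tetrahydrate 8.004 mg; soluble starch 0.966 g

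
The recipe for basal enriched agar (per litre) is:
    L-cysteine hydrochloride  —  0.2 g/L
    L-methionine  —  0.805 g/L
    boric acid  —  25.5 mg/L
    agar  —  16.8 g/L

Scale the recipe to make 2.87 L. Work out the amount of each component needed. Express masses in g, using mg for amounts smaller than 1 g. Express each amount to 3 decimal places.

L-cysteine hydrochloride 574.000 mg; L-methionine 2.310 g; boric acid 73.185 mg; agar 48.216 g

Scale factor relative to 1 L: 2.87.
L-cysteine hydrochloride: 0.2 g/L × 2.87 L = 0.574 g = 574.000 mg
L-methionine: 0.805 g/L × 2.87 L = 2.310 g
boric acid: 25.5 mg/L × 2.87 L = 73.185 mg
agar: 16.8 g/L × 2.87 L = 48.216 g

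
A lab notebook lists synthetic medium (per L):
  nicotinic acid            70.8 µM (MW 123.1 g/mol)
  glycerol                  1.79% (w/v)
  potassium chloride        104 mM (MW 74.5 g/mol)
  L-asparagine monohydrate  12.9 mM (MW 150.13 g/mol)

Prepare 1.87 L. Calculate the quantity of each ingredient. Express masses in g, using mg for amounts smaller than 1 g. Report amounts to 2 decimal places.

Scale factor relative to 1 L: 1.87.
nicotinic acid: 70.8 µmol/L × 123.1 g/mol × 1.87 L ÷ 1000 = 16.30 mg
glycerol: 1.79 g per 100 mL × 1870 mL ÷ 100 = 33.47 g
potassium chloride: 104 mmol/L × 74.5 g/mol × 1.87 L ÷ 1000 = 14.49 g
L-asparagine monohydrate: 12.9 mmol/L × 150.13 g/mol × 1.87 L ÷ 1000 = 3.62 g

nicotinic acid 16.30 mg; glycerol 33.47 g; potassium chloride 14.49 g; L-asparagine monohydrate 3.62 g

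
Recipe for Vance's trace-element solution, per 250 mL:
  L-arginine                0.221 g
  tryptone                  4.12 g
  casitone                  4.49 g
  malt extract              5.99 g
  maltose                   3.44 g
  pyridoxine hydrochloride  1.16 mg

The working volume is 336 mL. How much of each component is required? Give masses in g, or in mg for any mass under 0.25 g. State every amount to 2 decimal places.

L-arginine 0.30 g; tryptone 5.54 g; casitone 6.03 g; malt extract 8.05 g; maltose 4.62 g; pyridoxine hydrochloride 1.56 mg

Scale factor = 336 mL / 250 mL = 1.344.
L-arginine: 0.221 g × (336 mL / 250 mL) = 0.30 g
tryptone: 4.12 g × (336 mL / 250 mL) = 5.54 g
casitone: 4.49 g × (336 mL / 250 mL) = 6.03 g
malt extract: 5.99 g × (336 mL / 250 mL) = 8.05 g
maltose: 3.44 g × (336 mL / 250 mL) = 4.62 g
pyridoxine hydrochloride: 1.16 mg × (336 mL / 250 mL) = 1.56 mg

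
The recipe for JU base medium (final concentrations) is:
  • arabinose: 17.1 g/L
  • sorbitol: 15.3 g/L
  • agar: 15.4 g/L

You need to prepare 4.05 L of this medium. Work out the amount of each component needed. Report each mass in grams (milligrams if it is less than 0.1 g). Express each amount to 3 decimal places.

Scale factor relative to 1 L: 4.05.
arabinose: 17.1 g/L × 4.05 L = 69.255 g
sorbitol: 15.3 g/L × 4.05 L = 61.965 g
agar: 15.4 g/L × 4.05 L = 62.370 g

arabinose 69.255 g; sorbitol 61.965 g; agar 62.370 g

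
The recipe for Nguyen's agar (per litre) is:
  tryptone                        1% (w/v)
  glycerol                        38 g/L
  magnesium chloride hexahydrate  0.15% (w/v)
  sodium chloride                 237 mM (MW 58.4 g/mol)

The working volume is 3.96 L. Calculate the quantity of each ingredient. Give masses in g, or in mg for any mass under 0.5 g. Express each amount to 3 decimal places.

tryptone 39.600 g; glycerol 150.480 g; magnesium chloride hexahydrate 5.940 g; sodium chloride 54.810 g

Scale factor relative to 1 L: 3.96.
tryptone: 1% w/v = 10 g/L → 10 × 3.96 L = 39.600 g
glycerol: 38 g/L × 3.96 L = 150.480 g
magnesium chloride hexahydrate: 0.15% w/v = 1.5 g/L → 1.5 × 3.96 L = 5.940 g
sodium chloride: 237 mmol/L × 58.4 g/mol × 3.96 L ÷ 1000 = 54.810 g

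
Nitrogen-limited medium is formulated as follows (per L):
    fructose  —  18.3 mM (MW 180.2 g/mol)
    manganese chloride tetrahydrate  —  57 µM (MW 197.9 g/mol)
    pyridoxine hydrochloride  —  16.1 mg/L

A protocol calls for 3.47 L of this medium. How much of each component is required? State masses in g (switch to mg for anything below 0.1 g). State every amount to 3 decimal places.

Scale factor relative to 1 L: 3.47.
fructose: 18.3 mmol/L × 180.2 g/mol × 3.47 L ÷ 1000 = 11.443 g
manganese chloride tetrahydrate: 57 µmol/L × 197.9 g/mol × 3.47 L ÷ 1000 = 39.143 mg
pyridoxine hydrochloride: 16.1 mg/L × 3.47 L = 55.867 mg

fructose 11.443 g; manganese chloride tetrahydrate 39.143 mg; pyridoxine hydrochloride 55.867 mg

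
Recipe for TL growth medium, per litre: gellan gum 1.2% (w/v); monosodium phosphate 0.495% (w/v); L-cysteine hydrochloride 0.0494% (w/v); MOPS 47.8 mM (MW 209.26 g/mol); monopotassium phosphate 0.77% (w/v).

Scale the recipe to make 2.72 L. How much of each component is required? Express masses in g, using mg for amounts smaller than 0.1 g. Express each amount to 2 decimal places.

Working volume: 2.72 L.
gellan gum: 1.2 g per 100 mL × 2720 mL ÷ 100 = 32.64 g
monosodium phosphate: 0.495 g per 100 mL × 2720 mL ÷ 100 = 13.46 g
L-cysteine hydrochloride: 0.0494 g per 100 mL × 2720 mL ÷ 100 = 1.34 g
MOPS: 47.8 mmol/L × 209.26 g/mol × 2.72 L ÷ 1000 = 27.21 g
monopotassium phosphate: 0.77 g per 100 mL × 2720 mL ÷ 100 = 20.94 g

gellan gum 32.64 g; monosodium phosphate 13.46 g; L-cysteine hydrochloride 1.34 g; MOPS 27.21 g; monopotassium phosphate 20.94 g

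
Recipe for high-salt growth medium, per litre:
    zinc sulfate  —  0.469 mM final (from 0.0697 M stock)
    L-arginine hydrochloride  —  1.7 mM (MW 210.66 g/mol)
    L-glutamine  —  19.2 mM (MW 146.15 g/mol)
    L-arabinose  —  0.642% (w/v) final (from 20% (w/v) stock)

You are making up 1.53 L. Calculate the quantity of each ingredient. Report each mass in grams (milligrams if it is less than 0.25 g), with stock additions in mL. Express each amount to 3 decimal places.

Working volume: 1.53 L.
zinc sulfate: C1V1 = C2V2 → 0.469 mM × 1530 mL ÷ 69.7 mM = 10.295 mL
L-arginine hydrochloride: 1.7 mmol/L × 210.66 g/mol × 1.53 L ÷ 1000 = 0.548 g
L-glutamine: 19.2 mmol/L × 146.15 g/mol × 1.53 L ÷ 1000 = 4.293 g
L-arabinose: C1V1 = C2V2 → 0.642% ÷ 20% × 1530 mL = 49.113 mL

zinc sulfate 10.295 mL; L-arginine hydrochloride 0.548 g; L-glutamine 4.293 g; L-arabinose 49.113 mL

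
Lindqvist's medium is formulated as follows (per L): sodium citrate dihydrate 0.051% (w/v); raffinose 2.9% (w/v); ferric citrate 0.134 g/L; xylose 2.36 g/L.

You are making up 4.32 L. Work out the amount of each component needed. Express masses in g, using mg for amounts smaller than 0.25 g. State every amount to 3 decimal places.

Working volume: 4.32 L.
sodium citrate dihydrate: 0.051 g per 100 mL × 4320 mL ÷ 100 = 2.203 g
raffinose: 2.9 g per 100 mL × 4320 mL ÷ 100 = 125.280 g
ferric citrate: 0.134 g/L × 4.32 L = 0.579 g
xylose: 2.36 g/L × 4.32 L = 10.195 g

sodium citrate dihydrate 2.203 g; raffinose 125.280 g; ferric citrate 0.579 g; xylose 10.195 g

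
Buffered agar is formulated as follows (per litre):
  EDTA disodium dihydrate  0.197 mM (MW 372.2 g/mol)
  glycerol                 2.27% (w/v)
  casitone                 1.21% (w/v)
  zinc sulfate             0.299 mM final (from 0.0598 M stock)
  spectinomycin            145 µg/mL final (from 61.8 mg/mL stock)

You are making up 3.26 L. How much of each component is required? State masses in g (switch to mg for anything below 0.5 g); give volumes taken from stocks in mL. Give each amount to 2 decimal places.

EDTA disodium dihydrate 239.03 mg; glycerol 74.00 g; casitone 39.45 g; zinc sulfate 16.30 mL; spectinomycin 7.65 mL

Scale factor relative to 1 L: 3.26.
EDTA disodium dihydrate: 0.197 mmol/L × 372.2 mg/mmol × 3.26 L = 239.03 mg
glycerol: 2.27 g per 100 mL × 3260 mL ÷ 100 = 74.00 g
casitone: 1.21 g per 100 mL × 3260 mL ÷ 100 = 39.45 g
zinc sulfate: dilute stock: 0.299 mM × 3260 mL ÷ 59.8 mM = 16.30 mL
spectinomycin: dilute stock: 145 µg/mL × 3260 mL ÷ 61800 µg/mL = 7.65 mL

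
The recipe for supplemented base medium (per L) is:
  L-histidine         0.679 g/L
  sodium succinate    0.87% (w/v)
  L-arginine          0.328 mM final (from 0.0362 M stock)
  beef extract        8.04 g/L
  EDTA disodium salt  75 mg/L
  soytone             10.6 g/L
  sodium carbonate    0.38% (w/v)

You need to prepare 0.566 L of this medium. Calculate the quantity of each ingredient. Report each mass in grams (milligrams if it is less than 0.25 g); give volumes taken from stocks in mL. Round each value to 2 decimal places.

Scale factor relative to 1 L: 0.566.
L-histidine: 0.679 g/L × 0.566 L = 0.38 g
sodium succinate: 0.87% w/v = 8.7 g/L → 8.7 × 0.566 L = 4.92 g
L-arginine: V = C2·V2/C1 = 0.328 mM × 566 mL ÷ 36.2 mM = 5.13 mL
beef extract: 8.04 g/L × 0.566 L = 4.55 g
EDTA disodium salt: 75 mg/L × 0.566 L = 42.45 mg
soytone: 10.6 g/L × 0.566 L = 6.00 g
sodium carbonate: 0.38 g per 100 mL × 566 mL ÷ 100 = 2.15 g

L-histidine 0.38 g; sodium succinate 4.92 g; L-arginine 5.13 mL; beef extract 4.55 g; EDTA disodium salt 42.45 mg; soytone 6.00 g; sodium carbonate 2.15 g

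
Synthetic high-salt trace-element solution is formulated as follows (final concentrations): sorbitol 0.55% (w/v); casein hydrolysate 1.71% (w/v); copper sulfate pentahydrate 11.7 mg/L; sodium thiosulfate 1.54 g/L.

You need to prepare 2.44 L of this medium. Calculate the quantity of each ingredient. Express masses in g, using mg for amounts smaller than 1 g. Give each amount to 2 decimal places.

sorbitol 13.42 g; casein hydrolysate 41.72 g; copper sulfate pentahydrate 28.55 mg; sodium thiosulfate 3.76 g

Scale factor relative to 1 L: 2.44.
sorbitol: 0.55% w/v = 5.5 g/L → 5.5 × 2.44 L = 13.42 g
casein hydrolysate: 1.71 g per 100 mL × 2440 mL ÷ 100 = 41.72 g
copper sulfate pentahydrate: 11.7 mg/L × 2.44 L = 28.55 mg
sodium thiosulfate: 1.54 g/L × 2.44 L = 3.76 g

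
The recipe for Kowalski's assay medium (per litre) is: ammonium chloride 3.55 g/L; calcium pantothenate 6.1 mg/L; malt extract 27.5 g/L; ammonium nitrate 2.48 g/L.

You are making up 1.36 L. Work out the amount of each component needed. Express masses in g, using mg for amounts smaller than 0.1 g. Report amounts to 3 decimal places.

Working volume: 1.36 L.
ammonium chloride: 3.55 g/L × 1.36 L = 4.828 g
calcium pantothenate: 6.1 mg/L × 1.36 L = 8.296 mg
malt extract: 27.5 g/L × 1.36 L = 37.400 g
ammonium nitrate: 2.48 g/L × 1.36 L = 3.373 g

ammonium chloride 4.828 g; calcium pantothenate 8.296 mg; malt extract 37.400 g; ammonium nitrate 3.373 g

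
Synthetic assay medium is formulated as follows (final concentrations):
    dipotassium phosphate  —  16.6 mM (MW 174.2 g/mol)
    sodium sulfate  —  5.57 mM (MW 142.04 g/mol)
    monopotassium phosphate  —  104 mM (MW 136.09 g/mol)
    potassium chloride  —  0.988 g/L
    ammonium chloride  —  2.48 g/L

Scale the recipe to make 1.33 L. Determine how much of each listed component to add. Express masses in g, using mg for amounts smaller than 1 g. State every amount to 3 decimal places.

dipotassium phosphate 3.846 g; sodium sulfate 1.052 g; monopotassium phosphate 18.824 g; potassium chloride 1.314 g; ammonium chloride 3.298 g

Working volume: 1.33 L.
dipotassium phosphate: 16.6 mmol/L × 174.2 g/mol × 1.33 L ÷ 1000 = 3.846 g
sodium sulfate: 5.57 mmol/L × 142.04 g/mol × 1.33 L ÷ 1000 = 1.052 g
monopotassium phosphate: 104 mmol/L × 136.09 g/mol × 1.33 L ÷ 1000 = 18.824 g
potassium chloride: 0.988 g/L × 1.33 L = 1.314 g
ammonium chloride: 2.48 g/L × 1.33 L = 3.298 g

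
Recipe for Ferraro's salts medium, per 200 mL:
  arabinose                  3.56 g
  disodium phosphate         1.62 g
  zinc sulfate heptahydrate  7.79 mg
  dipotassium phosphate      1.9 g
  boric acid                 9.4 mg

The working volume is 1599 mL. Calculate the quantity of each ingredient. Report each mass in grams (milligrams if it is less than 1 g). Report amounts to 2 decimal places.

arabinose 28.46 g; disodium phosphate 12.95 g; zinc sulfate heptahydrate 62.28 mg; dipotassium phosphate 15.19 g; boric acid 75.15 mg

Ratio of target to recipe volume: 1599 / 200 = 7.995.
arabinose: 3.56 g × (1599 mL / 200 mL) = 28.46 g
disodium phosphate: 1.62 g × (1599 mL / 200 mL) = 12.95 g
zinc sulfate heptahydrate: 7.79 mg × (1599 mL / 200 mL) = 62.28 mg
dipotassium phosphate: 1.9 g × (1599 mL / 200 mL) = 15.19 g
boric acid: 9.4 mg × (1599 mL / 200 mL) = 75.15 mg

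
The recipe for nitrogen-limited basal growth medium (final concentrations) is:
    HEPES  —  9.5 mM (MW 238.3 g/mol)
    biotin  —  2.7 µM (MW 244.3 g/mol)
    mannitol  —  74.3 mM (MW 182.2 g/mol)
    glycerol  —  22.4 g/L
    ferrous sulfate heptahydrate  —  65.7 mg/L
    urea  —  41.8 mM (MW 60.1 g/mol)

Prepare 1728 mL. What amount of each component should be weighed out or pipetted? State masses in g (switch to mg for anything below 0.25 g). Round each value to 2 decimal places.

HEPES 3.91 g; biotin 1.14 mg; mannitol 23.39 g; glycerol 38.71 g; ferrous sulfate heptahydrate 113.53 mg; urea 4.34 g

Working volume: 1728 mL = 1.728 L.
HEPES: 9.5 mmol/L × 238.3 g/mol × 1.728 L ÷ 1000 = 3.91 g
biotin: 2.7 µmol/L × 244.3 g/mol × 1.728 L ÷ 1000 = 1.14 mg
mannitol: 74.3 mmol/L × 182.2 g/mol × 1.728 L ÷ 1000 = 23.39 g
glycerol: 22.4 g/L × 1.728 L = 38.71 g
ferrous sulfate heptahydrate: 65.7 mg/L × 1.728 L = 113.53 mg
urea: 41.8 mmol/L × 60.1 g/mol × 1.728 L ÷ 1000 = 4.34 g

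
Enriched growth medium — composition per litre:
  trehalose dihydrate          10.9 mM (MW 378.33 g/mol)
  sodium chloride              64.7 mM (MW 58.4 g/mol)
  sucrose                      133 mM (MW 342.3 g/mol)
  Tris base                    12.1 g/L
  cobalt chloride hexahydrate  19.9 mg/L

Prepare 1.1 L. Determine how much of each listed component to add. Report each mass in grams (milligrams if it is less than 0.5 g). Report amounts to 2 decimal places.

trehalose dihydrate 4.54 g; sodium chloride 4.16 g; sucrose 50.08 g; Tris base 13.31 g; cobalt chloride hexahydrate 21.89 mg

Working volume: 1.1 L.
trehalose dihydrate: 10.9 mmol/L × 378.33 g/mol × 1.1 L ÷ 1000 = 4.54 g
sodium chloride: 64.7 mmol/L × 58.4 g/mol × 1.1 L ÷ 1000 = 4.16 g
sucrose: 133 mmol/L × 342.3 g/mol × 1.1 L ÷ 1000 = 50.08 g
Tris base: 12.1 g/L × 1.1 L = 13.31 g
cobalt chloride hexahydrate: 19.9 mg/L × 1.1 L = 21.89 mg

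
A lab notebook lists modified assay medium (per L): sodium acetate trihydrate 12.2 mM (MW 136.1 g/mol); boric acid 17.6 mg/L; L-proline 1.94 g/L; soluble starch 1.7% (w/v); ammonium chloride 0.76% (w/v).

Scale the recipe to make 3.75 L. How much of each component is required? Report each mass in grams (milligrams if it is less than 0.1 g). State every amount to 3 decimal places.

Working volume: 3.75 L.
sodium acetate trihydrate: 12.2 mmol/L × 136.1 g/mol × 3.75 L ÷ 1000 = 6.227 g
boric acid: 17.6 mg/L × 3.75 L = 66.000 mg
L-proline: 1.94 g/L × 3.75 L = 7.275 g
soluble starch: 1.7% w/v = 17 g/L → 17 × 3.75 L = 63.750 g
ammonium chloride: 0.76 g per 100 mL × 3750 mL ÷ 100 = 28.500 g

sodium acetate trihydrate 6.227 g; boric acid 66.000 mg; L-proline 7.275 g; soluble starch 63.750 g; ammonium chloride 28.500 g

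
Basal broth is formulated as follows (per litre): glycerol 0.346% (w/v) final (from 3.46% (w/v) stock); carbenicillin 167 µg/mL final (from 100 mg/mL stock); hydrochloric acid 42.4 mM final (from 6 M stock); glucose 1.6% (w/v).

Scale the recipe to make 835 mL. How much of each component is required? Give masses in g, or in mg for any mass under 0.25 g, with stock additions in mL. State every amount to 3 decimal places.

glycerol 83.500 mL; carbenicillin 1.394 mL; hydrochloric acid 5.901 mL; glucose 13.360 g

Target volume = 835 mL = 0.835 L.
glycerol: C1V1 = C2V2 → 0.346% ÷ 3.46% × 835 mL = 83.500 mL
carbenicillin: dilute stock: 167 µg/mL × 835 mL ÷ 100000 µg/mL = 1.394 mL
hydrochloric acid: C1V1 = C2V2 → 42.4 mM × 835 mL ÷ 6000 mM = 5.901 mL
glucose: 1.6% w/v = 16 g/L → 16 × 0.835 L = 13.360 g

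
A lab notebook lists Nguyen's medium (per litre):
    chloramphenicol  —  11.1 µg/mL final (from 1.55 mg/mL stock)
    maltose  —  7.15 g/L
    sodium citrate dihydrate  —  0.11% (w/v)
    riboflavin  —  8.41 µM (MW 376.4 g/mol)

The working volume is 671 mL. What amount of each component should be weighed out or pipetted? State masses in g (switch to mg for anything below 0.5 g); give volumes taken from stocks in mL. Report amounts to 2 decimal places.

Working volume: 671 mL = 0.671 L.
chloramphenicol: dilute stock: 11.1 µg/mL × 671 mL ÷ 1550 µg/mL = 4.81 mL
maltose: 7.15 g/L × 0.671 L = 4.80 g
sodium citrate dihydrate: 0.11% w/v = 1.1 g/L → 1.1 × 0.671 L = 0.74 g
riboflavin: 8.41 µmol/L × 376.4 g/mol × 0.671 L ÷ 1000 = 2.12 mg

chloramphenicol 4.81 mL; maltose 4.80 g; sodium citrate dihydrate 0.74 g; riboflavin 2.12 mg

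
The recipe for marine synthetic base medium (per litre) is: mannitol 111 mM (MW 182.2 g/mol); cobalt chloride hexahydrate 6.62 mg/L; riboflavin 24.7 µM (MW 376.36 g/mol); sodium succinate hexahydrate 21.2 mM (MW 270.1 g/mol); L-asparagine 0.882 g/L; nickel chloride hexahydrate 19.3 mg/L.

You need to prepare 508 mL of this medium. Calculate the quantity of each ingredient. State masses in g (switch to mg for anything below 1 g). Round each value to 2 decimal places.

Target volume = 508 mL = 0.508 L.
mannitol: 111 mmol/L × 182.2 g/mol × 0.508 L ÷ 1000 = 10.27 g
cobalt chloride hexahydrate: 6.62 mg/L × 0.508 L = 3.36 mg
riboflavin: 24.7 µmol/L × 376.36 g/mol × 0.508 L ÷ 1000 = 4.72 mg
sodium succinate hexahydrate: 21.2 mmol/L × 270.1 g/mol × 0.508 L ÷ 1000 = 2.91 g
L-asparagine: 0.882 g/L × 0.508 L = 0.448056 g = 448.06 mg
nickel chloride hexahydrate: 19.3 mg/L × 0.508 L = 9.80 mg

mannitol 10.27 g; cobalt chloride hexahydrate 3.36 mg; riboflavin 4.72 mg; sodium succinate hexahydrate 2.91 g; L-asparagine 448.06 mg; nickel chloride hexahydrate 9.80 mg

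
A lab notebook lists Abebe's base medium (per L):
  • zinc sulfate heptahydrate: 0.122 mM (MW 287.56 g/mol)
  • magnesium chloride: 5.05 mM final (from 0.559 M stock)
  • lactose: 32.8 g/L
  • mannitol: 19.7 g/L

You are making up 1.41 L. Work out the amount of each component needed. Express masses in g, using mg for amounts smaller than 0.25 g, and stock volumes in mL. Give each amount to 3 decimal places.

Scale factor relative to 1 L: 1.41.
zinc sulfate heptahydrate: 0.122 mmol/L × 287.56 mg/mmol × 1.41 L = 49.466 mg
magnesium chloride: V = C2·V2/C1 = 5.05 mM × 1410 mL ÷ 559 mM = 12.738 mL
lactose: 32.8 g/L × 1.41 L = 46.248 g
mannitol: 19.7 g/L × 1.41 L = 27.777 g

zinc sulfate heptahydrate 49.466 mg; magnesium chloride 12.738 mL; lactose 46.248 g; mannitol 27.777 g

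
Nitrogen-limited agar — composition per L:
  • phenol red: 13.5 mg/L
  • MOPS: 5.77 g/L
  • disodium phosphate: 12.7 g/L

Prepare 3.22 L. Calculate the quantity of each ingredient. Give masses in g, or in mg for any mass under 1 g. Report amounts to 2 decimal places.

Working volume: 3.22 L.
phenol red: 13.5 mg/L × 3.22 L = 43.47 mg
MOPS: 5.77 g/L × 3.22 L = 18.58 g
disodium phosphate: 12.7 g/L × 3.22 L = 40.89 g

phenol red 43.47 mg; MOPS 18.58 g; disodium phosphate 40.89 g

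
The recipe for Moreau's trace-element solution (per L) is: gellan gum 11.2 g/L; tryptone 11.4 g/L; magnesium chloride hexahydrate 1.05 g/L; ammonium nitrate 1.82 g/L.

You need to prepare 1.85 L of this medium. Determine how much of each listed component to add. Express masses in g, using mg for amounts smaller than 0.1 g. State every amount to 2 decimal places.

Scale factor relative to 1 L: 1.85.
gellan gum: 11.2 g/L × 1.85 L = 20.72 g
tryptone: 11.4 g/L × 1.85 L = 21.09 g
magnesium chloride hexahydrate: 1.05 g/L × 1.85 L = 1.94 g
ammonium nitrate: 1.82 g/L × 1.85 L = 3.37 g

gellan gum 20.72 g; tryptone 21.09 g; magnesium chloride hexahydrate 1.94 g; ammonium nitrate 3.37 g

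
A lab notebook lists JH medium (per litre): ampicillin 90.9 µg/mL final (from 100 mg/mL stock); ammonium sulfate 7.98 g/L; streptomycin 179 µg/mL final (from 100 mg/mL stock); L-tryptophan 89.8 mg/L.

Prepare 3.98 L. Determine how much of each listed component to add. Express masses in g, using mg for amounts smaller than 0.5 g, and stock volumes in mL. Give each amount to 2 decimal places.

Scale factor relative to 1 L: 3.98.
ampicillin: dilute stock: 90.9 µg/mL × 3980 mL ÷ 100000 µg/mL = 3.62 mL
ammonium sulfate: 7.98 g/L × 3.98 L = 31.76 g
streptomycin: dilute stock: 179 µg/mL × 3980 mL ÷ 100000 µg/mL = 7.12 mL
L-tryptophan: 89.8 mg/L × 3.98 L = 357.40 mg

ampicillin 3.62 mL; ammonium sulfate 31.76 g; streptomycin 7.12 mL; L-tryptophan 357.40 mg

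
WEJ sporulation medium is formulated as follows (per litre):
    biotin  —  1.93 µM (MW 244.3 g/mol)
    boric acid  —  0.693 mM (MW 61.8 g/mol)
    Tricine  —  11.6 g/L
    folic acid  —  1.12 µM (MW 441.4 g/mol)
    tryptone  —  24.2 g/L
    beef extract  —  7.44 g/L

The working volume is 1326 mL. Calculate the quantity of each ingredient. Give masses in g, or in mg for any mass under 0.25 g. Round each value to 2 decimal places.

biotin 0.63 mg; boric acid 56.79 mg; Tricine 15.38 g; folic acid 0.66 mg; tryptone 32.09 g; beef extract 9.87 g

Scale factor relative to 1 L: 1.326.
biotin: 1.93 µmol/L × 244.3 g/mol × 1.326 L ÷ 1000 = 0.63 mg
boric acid: 0.693 mmol/L × 61.8 mg/mmol × 1.326 L = 56.79 mg
Tricine: 11.6 g/L × 1.326 L = 15.38 g
folic acid: 1.12 µmol/L × 441.4 g/mol × 1.326 L ÷ 1000 = 0.66 mg
tryptone: 24.2 g/L × 1.326 L = 32.09 g
beef extract: 7.44 g/L × 1.326 L = 9.87 g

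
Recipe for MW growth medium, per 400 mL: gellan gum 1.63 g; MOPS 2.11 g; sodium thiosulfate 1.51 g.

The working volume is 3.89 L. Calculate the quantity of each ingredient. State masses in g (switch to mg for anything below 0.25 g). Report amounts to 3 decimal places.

Ratio of target to recipe volume: 3890 / 400 = 9.725.
gellan gum: 1.63 g × (3890 mL / 400 mL) = 15.852 g
MOPS: 2.11 g × (3890 mL / 400 mL) = 20.520 g
sodium thiosulfate: 1.51 g × (3890 mL / 400 mL) = 14.685 g

gellan gum 15.852 g; MOPS 20.520 g; sodium thiosulfate 14.685 g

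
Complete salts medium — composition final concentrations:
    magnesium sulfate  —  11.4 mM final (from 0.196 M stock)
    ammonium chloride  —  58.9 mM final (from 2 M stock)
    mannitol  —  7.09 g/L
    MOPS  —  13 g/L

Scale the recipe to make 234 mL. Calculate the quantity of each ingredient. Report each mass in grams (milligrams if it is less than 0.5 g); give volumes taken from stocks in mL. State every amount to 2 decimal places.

magnesium sulfate 13.61 mL; ammonium chloride 6.89 mL; mannitol 1.66 g; MOPS 3.04 g

Working volume: 234 mL = 0.234 L.
magnesium sulfate: C1V1 = C2V2 → 11.4 mM × 234 mL ÷ 196 mM = 13.61 mL
ammonium chloride: V = C2·V2/C1 = 58.9 mM × 234 mL ÷ 2000 mM = 6.89 mL
mannitol: 7.09 g/L × 0.234 L = 1.66 g
MOPS: 13 g/L × 0.234 L = 3.04 g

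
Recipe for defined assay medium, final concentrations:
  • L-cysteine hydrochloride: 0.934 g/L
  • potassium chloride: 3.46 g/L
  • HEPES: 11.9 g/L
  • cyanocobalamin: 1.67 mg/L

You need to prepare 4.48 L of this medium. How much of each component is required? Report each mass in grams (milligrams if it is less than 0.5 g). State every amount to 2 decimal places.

L-cysteine hydrochloride 4.18 g; potassium chloride 15.50 g; HEPES 53.31 g; cyanocobalamin 7.48 mg

Scale factor relative to 1 L: 4.48.
L-cysteine hydrochloride: 0.934 g/L × 4.48 L = 4.18 g
potassium chloride: 3.46 g/L × 4.48 L = 15.50 g
HEPES: 11.9 g/L × 4.48 L = 53.31 g
cyanocobalamin: 1.67 mg/L × 4.48 L = 7.48 mg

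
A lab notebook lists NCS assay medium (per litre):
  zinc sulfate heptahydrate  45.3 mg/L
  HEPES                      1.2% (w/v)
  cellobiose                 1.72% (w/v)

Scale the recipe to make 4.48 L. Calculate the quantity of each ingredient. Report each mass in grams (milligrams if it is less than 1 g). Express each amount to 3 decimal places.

Scale factor relative to 1 L: 4.48.
zinc sulfate heptahydrate: 45.3 mg/L × 4.48 L = 202.944 mg
HEPES: 1.2% w/v = 12 g/L → 12 × 4.48 L = 53.760 g
cellobiose: 1.72 g per 100 mL × 4480 mL ÷ 100 = 77.056 g

zinc sulfate heptahydrate 202.944 mg; HEPES 53.760 g; cellobiose 77.056 g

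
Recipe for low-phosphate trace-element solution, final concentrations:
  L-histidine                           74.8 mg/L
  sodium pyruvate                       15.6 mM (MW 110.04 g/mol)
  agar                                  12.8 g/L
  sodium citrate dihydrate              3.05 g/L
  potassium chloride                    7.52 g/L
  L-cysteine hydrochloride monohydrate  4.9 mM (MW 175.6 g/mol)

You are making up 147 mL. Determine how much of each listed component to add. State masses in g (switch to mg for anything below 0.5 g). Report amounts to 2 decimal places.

L-histidine 11.00 mg; sodium pyruvate 252.34 mg; agar 1.88 g; sodium citrate dihydrate 448.35 mg; potassium chloride 1.11 g; L-cysteine hydrochloride monohydrate 126.48 mg

Target volume = 147 mL = 0.147 L.
L-histidine: 74.8 mg/L × 0.147 L = 11.00 mg
sodium pyruvate: 15.6 mmol/L × 110.04 mg/mmol × 0.147 L = 252.34 mg
agar: 12.8 g/L × 0.147 L = 1.88 g
sodium citrate dihydrate: 3.05 g/L × 0.147 L = 0.44835 g = 448.35 mg
potassium chloride: 7.52 g/L × 0.147 L = 1.11 g
L-cysteine hydrochloride monohydrate: 4.9 mmol/L × 175.6 mg/mmol × 0.147 L = 126.48 mg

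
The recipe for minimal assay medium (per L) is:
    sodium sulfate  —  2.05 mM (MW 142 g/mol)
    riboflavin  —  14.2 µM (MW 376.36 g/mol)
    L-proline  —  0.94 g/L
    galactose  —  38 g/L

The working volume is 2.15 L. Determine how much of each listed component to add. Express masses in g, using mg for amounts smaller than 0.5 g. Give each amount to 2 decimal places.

Working volume: 2.15 L.
sodium sulfate: 2.05 mmol/L × 142 g/mol × 2.15 L ÷ 1000 = 0.63 g
riboflavin: 14.2 µmol/L × 376.36 g/mol × 2.15 L ÷ 1000 = 11.49 mg
L-proline: 0.94 g/L × 2.15 L = 2.02 g
galactose: 38 g/L × 2.15 L = 81.70 g

sodium sulfate 0.63 g; riboflavin 11.49 mg; L-proline 2.02 g; galactose 81.70 g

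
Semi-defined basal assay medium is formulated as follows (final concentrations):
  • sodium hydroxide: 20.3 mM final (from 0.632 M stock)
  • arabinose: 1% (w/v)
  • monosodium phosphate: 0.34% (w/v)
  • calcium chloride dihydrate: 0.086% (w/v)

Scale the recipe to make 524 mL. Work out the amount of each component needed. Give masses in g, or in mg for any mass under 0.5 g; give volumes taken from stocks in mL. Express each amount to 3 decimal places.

sodium hydroxide 16.831 mL; arabinose 5.240 g; monosodium phosphate 1.782 g; calcium chloride dihydrate 450.640 mg

Target volume = 524 mL = 0.524 L.
sodium hydroxide: C1V1 = C2V2 → 20.3 mM × 524 mL ÷ 632 mM = 16.831 mL
arabinose: 1% w/v = 10 g/L → 10 × 0.524 L = 5.240 g
monosodium phosphate: 0.34 g per 100 mL × 524 mL ÷ 100 = 1.782 g
calcium chloride dihydrate: 0.086% w/v = 0.86 g/L → 0.86 × 0.524 L = 0.45064 g = 450.640 mg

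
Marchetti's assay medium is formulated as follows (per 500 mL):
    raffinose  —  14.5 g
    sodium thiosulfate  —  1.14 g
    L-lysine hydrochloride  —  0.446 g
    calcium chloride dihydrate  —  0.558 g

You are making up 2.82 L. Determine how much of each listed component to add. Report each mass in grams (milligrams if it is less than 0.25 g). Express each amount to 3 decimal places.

Scale factor = 2820 mL / 500 mL = 5.64.
raffinose: 14.5 g × (2820 mL / 500 mL) = 81.780 g
sodium thiosulfate: 1.14 g × (2820 mL / 500 mL) = 6.430 g
L-lysine hydrochloride: 0.446 g × (2820 mL / 500 mL) = 2.515 g
calcium chloride dihydrate: 0.558 g × (2820 mL / 500 mL) = 3.147 g

raffinose 81.780 g; sodium thiosulfate 6.430 g; L-lysine hydrochloride 2.515 g; calcium chloride dihydrate 3.147 g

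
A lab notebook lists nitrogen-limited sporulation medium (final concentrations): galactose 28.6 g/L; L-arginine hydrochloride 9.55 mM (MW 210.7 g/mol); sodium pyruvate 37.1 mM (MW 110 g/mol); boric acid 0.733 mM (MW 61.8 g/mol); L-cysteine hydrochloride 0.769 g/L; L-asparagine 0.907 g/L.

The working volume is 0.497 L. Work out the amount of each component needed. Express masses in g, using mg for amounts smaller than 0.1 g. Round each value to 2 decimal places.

galactose 14.21 g; L-arginine hydrochloride 1.00 g; sodium pyruvate 2.03 g; boric acid 22.51 mg; L-cysteine hydrochloride 0.38 g; L-asparagine 0.45 g

Scale factor relative to 1 L: 0.497.
galactose: 28.6 g/L × 0.497 L = 14.21 g
L-arginine hydrochloride: 9.55 mmol/L × 210.7 g/mol × 0.497 L ÷ 1000 = 1.00 g
sodium pyruvate: 37.1 mmol/L × 110 g/mol × 0.497 L ÷ 1000 = 2.03 g
boric acid: 0.733 mmol/L × 61.8 mg/mmol × 0.497 L = 22.51 mg
L-cysteine hydrochloride: 0.769 g/L × 0.497 L = 0.38 g
L-asparagine: 0.907 g/L × 0.497 L = 0.45 g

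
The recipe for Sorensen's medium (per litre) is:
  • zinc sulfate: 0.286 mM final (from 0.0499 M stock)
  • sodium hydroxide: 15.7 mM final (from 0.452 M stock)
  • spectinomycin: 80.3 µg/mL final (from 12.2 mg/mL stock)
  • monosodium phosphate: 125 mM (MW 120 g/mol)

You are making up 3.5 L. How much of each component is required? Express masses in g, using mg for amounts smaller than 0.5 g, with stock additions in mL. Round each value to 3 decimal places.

zinc sulfate 20.060 mL; sodium hydroxide 121.571 mL; spectinomycin 23.037 mL; monosodium phosphate 52.500 g

Scale factor relative to 1 L: 3.5.
zinc sulfate: dilute stock: 0.286 mM × 3500 mL ÷ 49.9 mM = 20.060 mL
sodium hydroxide: C1V1 = C2V2 → 15.7 mM × 3500 mL ÷ 452 mM = 121.571 mL
spectinomycin: V = C2·V2/C1 = 80.3 µg/mL × 3500 mL ÷ 12200 µg/mL = 23.037 mL
monosodium phosphate: 125 mmol/L × 120 g/mol × 3.5 L ÷ 1000 = 52.500 g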